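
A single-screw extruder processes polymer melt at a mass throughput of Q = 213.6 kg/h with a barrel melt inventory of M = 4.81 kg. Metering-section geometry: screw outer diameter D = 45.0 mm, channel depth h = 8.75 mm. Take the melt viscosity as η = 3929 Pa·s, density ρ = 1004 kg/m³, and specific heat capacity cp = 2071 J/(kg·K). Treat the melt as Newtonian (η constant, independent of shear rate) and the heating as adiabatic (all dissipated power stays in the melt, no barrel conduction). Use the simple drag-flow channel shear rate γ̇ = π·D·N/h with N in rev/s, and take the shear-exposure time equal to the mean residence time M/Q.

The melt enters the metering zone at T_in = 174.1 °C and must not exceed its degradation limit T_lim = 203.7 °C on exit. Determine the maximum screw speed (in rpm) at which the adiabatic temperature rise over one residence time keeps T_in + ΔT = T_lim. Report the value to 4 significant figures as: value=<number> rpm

Convert throughput: Q = 213.6 kg/h = 213.6/3600 = 0.0593333 kg/s
t_res = M / Q_s = 4.81 / 0.0593333 = 81.0674 s
Geometry in SI: D = 45.0 mm → 0.045 m, h = 8.75 mm → 0.00875 m
ΔT_a = T_lim − T_in = 203.7 − 174.1 = 29.6 K
γ̇_max² = ΔT_a·ρ·cp / (η·t_res) = [29.6 × 1004 × 2071] / [3929 × 81.0674] = 193.231 s⁻²
γ̇_max = √193.231 = 13.9008 s⁻¹
N_max = γ̇_max·h / (π·D) = 13.9008 · 0.00875 / (π · 0.045) = 0.860368 rev/s = 51.6221 rpm

value=51.62 rpm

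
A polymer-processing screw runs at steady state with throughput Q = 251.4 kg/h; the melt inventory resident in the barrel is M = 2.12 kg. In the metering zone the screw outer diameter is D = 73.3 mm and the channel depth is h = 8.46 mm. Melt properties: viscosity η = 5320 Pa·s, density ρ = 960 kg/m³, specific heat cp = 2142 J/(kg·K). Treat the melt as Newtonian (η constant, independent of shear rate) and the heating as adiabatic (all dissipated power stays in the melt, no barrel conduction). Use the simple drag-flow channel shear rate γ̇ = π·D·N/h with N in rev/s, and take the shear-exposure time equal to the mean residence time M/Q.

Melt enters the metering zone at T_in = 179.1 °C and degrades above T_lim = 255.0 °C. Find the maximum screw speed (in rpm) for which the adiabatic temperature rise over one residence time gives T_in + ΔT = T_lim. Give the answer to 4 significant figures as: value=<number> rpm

value=68.52 rpm

Convert throughput: Q = 251.4 kg/h = 251.4/3600 = 0.0698333 kg/s
t_res = M / Q_s = 2.12 ÷ 0.0698333 = 30.358 s
D = 73.3 mm = 0.0733 m;  h = 8.46 mm = 0.00846 m
ΔT_a = T_lim − T_in = 255.0 °C − 179.1 °C = 75.9 K
γ̇_max² = ΔT_a·ρ·cp / (η·t_res) = [75.9 × 960 × 2142] / [5320 × 30.358] = 966.38 s⁻²
γ̇_max = √966.38 = 31.0866 s⁻¹
N_max = γ̇_max·h / (π·D) = 31.0866 · 0.00846 / (π · 0.0733) = 1.14206 rev/s = 68.5238 rpm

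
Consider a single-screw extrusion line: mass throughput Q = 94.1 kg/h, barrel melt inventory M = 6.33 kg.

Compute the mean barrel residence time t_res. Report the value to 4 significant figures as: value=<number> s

Q_s = Q / 3600 = 94.1 / 3600 = 0.0261389 kg/s
t_res = M / Q_s = 6.33 / 0.0261389 = 242.168 s

value=242.2 s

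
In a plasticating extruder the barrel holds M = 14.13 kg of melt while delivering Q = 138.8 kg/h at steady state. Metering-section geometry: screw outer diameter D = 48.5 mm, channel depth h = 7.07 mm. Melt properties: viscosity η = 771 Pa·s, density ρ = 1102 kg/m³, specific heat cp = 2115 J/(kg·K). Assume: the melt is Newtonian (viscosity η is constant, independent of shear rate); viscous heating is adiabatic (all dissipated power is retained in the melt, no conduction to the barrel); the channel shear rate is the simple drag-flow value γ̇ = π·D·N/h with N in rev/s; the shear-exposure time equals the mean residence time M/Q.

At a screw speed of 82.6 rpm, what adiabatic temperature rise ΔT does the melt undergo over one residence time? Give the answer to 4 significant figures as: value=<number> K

value=106.7 K

Convert throughput: Q = 138.8 kg/h = 138.8/3600 = 0.0385556 kg/s
t_res = M / Q_s = 14.13 / 0.0385556 = 366.484 s
Convert to SI: D = 0.0485 m, h = 0.00707 m, N = 82.6/60 = 1.37667 rev/s
γ̇ = π D N / h = (π)(0.0485)(1.37667) / 0.00707 = 29.6689 s⁻¹
Adiabatic rise: ΔT = η γ̇² t_res / (ρ cp) = 771·(29.6689)²·366.484 / (1102·2115) = 106.714 K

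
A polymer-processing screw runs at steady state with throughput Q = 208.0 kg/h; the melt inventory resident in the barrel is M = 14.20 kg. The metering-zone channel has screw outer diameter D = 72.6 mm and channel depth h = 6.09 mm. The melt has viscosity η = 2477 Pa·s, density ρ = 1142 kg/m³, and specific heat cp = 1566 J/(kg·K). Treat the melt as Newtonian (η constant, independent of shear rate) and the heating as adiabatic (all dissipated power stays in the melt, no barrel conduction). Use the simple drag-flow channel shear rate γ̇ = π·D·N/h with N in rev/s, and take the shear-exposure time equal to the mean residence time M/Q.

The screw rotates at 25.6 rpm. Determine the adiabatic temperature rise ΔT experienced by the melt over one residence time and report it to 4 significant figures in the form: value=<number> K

value=86.92 K

Q_s = Q / 3600 = 208.0 / 3600 = 0.0577778 kg/s
t_res = M / Q_s = 14.20 ÷ 0.0577778 = 245.769 s
Geometry in metres: D = 72.6 mm → 0.0726 m, h = 6.09 mm → 0.00609 m; screw speed N = 25.6 rpm = 0.426667 rev/s
γ̇ = π·D·N / h = π · 0.0726 · 0.426667 / 0.00609 = 15.9793 s⁻¹
Adiabatic rise: ΔT = η γ̇² t_res / (ρ cp) = 2477·(15.9793)²·245.769 / (1142·1566) = 86.9184 K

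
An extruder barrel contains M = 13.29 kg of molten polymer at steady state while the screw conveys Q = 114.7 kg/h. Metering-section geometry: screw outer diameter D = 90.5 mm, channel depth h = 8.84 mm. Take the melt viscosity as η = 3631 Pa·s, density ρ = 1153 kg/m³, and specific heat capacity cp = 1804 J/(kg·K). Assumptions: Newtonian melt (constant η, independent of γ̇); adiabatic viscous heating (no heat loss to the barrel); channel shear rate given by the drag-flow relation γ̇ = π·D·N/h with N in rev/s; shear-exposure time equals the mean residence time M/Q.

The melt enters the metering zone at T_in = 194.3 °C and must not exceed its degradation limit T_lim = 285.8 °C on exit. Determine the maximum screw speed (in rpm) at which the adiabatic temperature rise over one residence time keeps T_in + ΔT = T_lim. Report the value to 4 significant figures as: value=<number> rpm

Q_s = Q / 3600 = 114.7 / 3600 = 0.0318611 kg/s
Mean residence time: t_res = M/Q_s = 13.29 kg / 0.0318611 kg/s = 417.123 s
Convert to metres: D = 0.0905 m, h = 0.00884 m
ΔT_a = T_lim − T_in = 285.8 − 194.3 = 91.5 K
Invert ΔT = ηγ̇²t_res/(ρcp) for γ̇: γ̇_max² = ΔT_a ρ cp / (η t_res) = 91.5·1153·1804 / (3631·417.123) = 125.66 s⁻²
Take the square root: γ̇_max = √(125.66) = 11.2098 s⁻¹
N_max = γ̇_max·h / (π·D) = 11.2098 · 0.00884 / (π · 0.0905) = 0.34854 rev/s = 20.9124 rpm

value=20.91 rpm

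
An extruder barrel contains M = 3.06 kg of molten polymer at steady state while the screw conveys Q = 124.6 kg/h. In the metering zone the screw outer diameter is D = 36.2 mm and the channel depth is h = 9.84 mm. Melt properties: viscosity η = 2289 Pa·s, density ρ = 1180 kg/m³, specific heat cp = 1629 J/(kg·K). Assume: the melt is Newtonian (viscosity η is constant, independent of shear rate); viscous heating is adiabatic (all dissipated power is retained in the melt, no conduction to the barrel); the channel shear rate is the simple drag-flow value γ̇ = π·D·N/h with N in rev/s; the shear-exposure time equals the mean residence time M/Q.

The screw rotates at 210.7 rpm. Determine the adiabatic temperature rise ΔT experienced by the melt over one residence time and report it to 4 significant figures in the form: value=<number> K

value=173.4 K

Q_s = Q / 3600 = 124.6 / 3600 = 0.0346111 kg/s
t_res = M / Q_s = 3.06 / 0.0346111 = 88.4109 s
Geometry in metres: D = 36.2 mm → 0.0362 m, h = 9.84 mm → 0.00984 m; screw speed N = 210.7 rpm = 3.51167 rev/s
Shear rate: γ̇ = πDN/h = π·0.0362·3.51167/0.00984 = 40.586 s⁻¹
ΔT = η·γ̇²·t_res / (ρ·cp) = 2289 · (40.586)² · 88.4109 / (1180 · 1629) = 173.421 K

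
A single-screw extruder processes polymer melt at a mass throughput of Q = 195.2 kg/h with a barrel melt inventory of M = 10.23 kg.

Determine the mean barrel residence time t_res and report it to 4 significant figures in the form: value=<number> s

value=188.7 s

Q_s = Q / 3600 = 195.2 / 3600 = 0.0542222 kg/s
Mean residence time: t_res = M/Q_s = 10.23 kg / 0.0542222 kg/s = 188.668 s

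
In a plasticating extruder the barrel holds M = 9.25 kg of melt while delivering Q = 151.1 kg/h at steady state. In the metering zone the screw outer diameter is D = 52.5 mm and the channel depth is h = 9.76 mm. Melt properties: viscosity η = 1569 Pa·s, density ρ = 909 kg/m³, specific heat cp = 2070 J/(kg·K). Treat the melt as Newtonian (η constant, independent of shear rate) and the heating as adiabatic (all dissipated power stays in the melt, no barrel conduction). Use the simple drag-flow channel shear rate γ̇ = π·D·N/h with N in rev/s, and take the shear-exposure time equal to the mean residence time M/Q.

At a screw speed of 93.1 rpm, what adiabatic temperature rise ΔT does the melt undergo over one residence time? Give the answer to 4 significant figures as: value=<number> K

Convert throughput: Q = 151.1 kg/h = 151.1/3600 = 0.0419722 kg/s
t_res = M / Q_s = 9.25 ÷ 0.0419722 = 220.384 s
Geometry in metres: D = 52.5 mm → 0.0525 m, h = 9.76 mm → 0.00976 m; screw speed N = 93.1 rpm = 1.55167 rev/s
γ̇ = π·D·N / h = π · 0.0525 · 1.55167 / 0.00976 = 26.2215 s⁻¹
ΔT = η·γ̇²·t_res/(ρ·cp) = [1569 × 26.2215² × 220.384] / [909 × 2070] = 126.353 K

value=126.4 K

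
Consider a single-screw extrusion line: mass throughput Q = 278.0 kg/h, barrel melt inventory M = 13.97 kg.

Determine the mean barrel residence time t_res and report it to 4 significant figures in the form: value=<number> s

Convert throughput: Q = 278.0 kg/h = 278.0/3600 = 0.0772222 kg/s
t_res = M / Q_s = 13.97 ÷ 0.0772222 = 180.906 s

value=180.9 s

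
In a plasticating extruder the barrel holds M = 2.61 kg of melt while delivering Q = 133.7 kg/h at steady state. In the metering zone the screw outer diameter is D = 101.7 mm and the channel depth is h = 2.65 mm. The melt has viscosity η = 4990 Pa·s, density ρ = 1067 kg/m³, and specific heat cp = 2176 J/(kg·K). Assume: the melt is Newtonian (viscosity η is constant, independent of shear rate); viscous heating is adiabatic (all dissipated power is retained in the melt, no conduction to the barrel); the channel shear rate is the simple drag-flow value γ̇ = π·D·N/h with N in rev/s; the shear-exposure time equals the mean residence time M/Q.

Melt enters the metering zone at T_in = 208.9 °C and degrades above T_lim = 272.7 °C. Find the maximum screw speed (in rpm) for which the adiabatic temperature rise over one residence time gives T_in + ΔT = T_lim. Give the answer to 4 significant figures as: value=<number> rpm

Q_s = Q / 3600 = 133.7 / 3600 = 0.0371389 kg/s
t_res = M / Q_s = 2.61 ÷ 0.0371389 = 70.2767 s
D = 101.7 mm = 0.1017 m;  h = 2.65 mm = 0.00265 m
Allowable rise: ΔT_a = T_lim − T_in = 272.7 − 208.9 = 63.8 K
Invert ΔT = ηγ̇²t_res/(ρcp) for γ̇: γ̇_max² = ΔT_a ρ cp / (η t_res) = 63.8·1067·2176 / (4990·70.2767) = 422.408 s⁻²
γ̇_max = sqrt(422.408) = 20.5526 s⁻¹
N_max = γ̇_max·h / (π·D) = 20.5526 · 0.00265 / (π · 0.1017) = 0.170467 rev/s = 10.228 rpm

value=10.23 rpm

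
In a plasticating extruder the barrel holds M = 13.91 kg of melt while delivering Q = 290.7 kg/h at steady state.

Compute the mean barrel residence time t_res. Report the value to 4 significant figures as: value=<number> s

value=172.3 s

Throughput in SI: Q_s = 290.7 kg/h ÷ 3600 s/h = 0.08075 kg/s
t_res = M / Q_s = 13.91 ÷ 0.08075 = 172.26 s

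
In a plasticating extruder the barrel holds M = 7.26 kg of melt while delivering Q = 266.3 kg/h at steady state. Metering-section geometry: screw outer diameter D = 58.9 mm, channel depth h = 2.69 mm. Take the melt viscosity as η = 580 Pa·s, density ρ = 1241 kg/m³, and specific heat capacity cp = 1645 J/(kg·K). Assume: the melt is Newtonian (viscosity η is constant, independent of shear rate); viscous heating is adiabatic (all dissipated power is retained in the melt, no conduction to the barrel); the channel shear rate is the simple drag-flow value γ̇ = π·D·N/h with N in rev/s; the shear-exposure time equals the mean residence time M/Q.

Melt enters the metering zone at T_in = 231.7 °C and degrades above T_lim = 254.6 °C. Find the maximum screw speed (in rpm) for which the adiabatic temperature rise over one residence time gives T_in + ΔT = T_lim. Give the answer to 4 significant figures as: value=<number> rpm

value=25.00 rpm

Q_s = Q / 3600 = 266.3 / 3600 = 0.0739722 kg/s
t_res = M / Q_s = 7.26 ÷ 0.0739722 = 98.1449 s
D = 58.9 mm = 0.0589 m;  h = 2.69 mm = 0.00269 m
ΔT_a = T_lim − T_in = 254.6 °C − 231.7 °C = 22.9 K
γ̇_max² = ΔT_a·ρ·cp / (η·t_res) = [22.9 × 1241 × 1645] / [580 × 98.1449] = 821.253 s⁻²
Take the square root: γ̇_max = √(821.253) = 28.6575 s⁻¹
N_max = γ̇_max h / (πD) = 28.6575·0.00269/(π·0.0589) = 0.416606 rev/s → ×60 = 24.9964 rpm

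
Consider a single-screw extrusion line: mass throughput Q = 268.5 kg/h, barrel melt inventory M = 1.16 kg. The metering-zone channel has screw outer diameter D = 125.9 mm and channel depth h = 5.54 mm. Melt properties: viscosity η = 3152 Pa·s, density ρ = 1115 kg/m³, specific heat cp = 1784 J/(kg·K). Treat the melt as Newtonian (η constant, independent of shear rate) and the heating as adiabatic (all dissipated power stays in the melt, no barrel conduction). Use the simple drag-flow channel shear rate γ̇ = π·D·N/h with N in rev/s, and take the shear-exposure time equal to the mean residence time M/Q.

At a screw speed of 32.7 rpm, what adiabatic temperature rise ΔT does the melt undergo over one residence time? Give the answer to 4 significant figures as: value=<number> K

Convert throughput: Q = 268.5 kg/h = 268.5/3600 = 0.0745833 kg/s
t_res = M / Q_s = 1.16 / 0.0745833 = 15.5531 s
Geometry in metres: D = 125.9 mm → 0.1259 m, h = 5.54 mm → 0.00554 m; screw speed N = 32.7 rpm = 0.545 rev/s
γ̇ = π D N / h = (π)(0.1259)(0.545) / 0.00554 = 38.9101 s⁻¹
ΔT = η·γ̇²·t_res / (ρ·cp) = 3152 · (38.9101)² · 15.5531 / (1115 · 1784) = 37.3128 K

value=37.31 K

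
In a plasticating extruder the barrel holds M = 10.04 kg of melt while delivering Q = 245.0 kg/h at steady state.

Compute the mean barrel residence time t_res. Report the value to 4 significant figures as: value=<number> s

value=147.5 s

Throughput in SI: Q_s = 245.0 kg/h ÷ 3600 s/h = 0.0680556 kg/s
Mean residence time: t_res = M/Q_s = 10.04 kg / 0.0680556 kg/s = 147.527 s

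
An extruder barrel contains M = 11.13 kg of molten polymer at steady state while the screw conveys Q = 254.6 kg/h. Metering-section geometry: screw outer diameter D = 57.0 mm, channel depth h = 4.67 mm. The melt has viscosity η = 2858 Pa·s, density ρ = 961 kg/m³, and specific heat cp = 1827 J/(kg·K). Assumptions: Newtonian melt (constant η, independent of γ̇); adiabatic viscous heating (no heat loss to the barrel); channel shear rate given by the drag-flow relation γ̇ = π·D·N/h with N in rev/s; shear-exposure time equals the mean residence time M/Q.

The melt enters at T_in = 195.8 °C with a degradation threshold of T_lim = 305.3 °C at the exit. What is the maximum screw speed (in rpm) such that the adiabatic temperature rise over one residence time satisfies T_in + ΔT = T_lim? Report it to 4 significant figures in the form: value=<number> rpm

Convert throughput: Q = 254.6 kg/h = 254.6/3600 = 0.0707222 kg/s
t_res = M / Q_s = 11.13 / 0.0707222 = 157.376 s
Convert to metres: D = 0.057 m, h = 0.00467 m
Allowable rise: ΔT_a = T_lim − T_in = 305.3 − 195.8 = 109.5 K
Invert ΔT = ηγ̇²t_res/(ρcp) for γ̇: γ̇_max² = ΔT_a ρ cp / (η t_res) = 109.5·961·1827 / (2858·157.376) = 427.439 s⁻²
Take the square root: γ̇_max = √(427.439) = 20.6746 s⁻¹
Solve γ̇ = πDN/h for N: N_max = γ̇_max·h/(π·D) = 20.6746 × 0.00467 / (π × 0.057) = 0.539175 rev/s = 32.3505 rpm

value=32.35 rpm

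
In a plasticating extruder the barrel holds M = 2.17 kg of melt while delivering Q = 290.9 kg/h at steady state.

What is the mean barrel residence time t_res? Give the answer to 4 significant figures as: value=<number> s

Convert throughput: Q = 290.9 kg/h = 290.9/3600 = 0.0808056 kg/s
Mean residence time: t_res = M/Q_s = 2.17 kg / 0.0808056 kg/s = 26.8546 s

value=26.85 s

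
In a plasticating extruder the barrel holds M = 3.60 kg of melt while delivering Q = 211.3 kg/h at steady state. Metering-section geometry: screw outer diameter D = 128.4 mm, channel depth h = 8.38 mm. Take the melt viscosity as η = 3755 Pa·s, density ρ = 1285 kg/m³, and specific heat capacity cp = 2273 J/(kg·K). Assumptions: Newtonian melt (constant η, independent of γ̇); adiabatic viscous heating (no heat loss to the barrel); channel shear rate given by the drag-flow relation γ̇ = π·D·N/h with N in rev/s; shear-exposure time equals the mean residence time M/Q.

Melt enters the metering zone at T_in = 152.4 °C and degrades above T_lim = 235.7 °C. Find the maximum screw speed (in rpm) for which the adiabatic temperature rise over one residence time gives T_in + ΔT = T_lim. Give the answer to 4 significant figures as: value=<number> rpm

Throughput in SI: Q_s = 211.3 kg/h ÷ 3600 s/h = 0.0586944 kg/s
t_res = M / Q_s = 3.60 / 0.0586944 = 61.3346 s
D = 128.4 mm = 0.1284 m;  h = 8.38 mm = 0.00838 m
ΔT_a = T_lim − T_in = 235.7 °C − 152.4 °C = 83.3 K
Invert ΔT = ηγ̇²t_res/(ρcp) for γ̇: γ̇_max² = ΔT_a ρ cp / (η t_res) = 83.3·1285·2273 / (3755·61.3346) = 1056.41 s⁻²
γ̇_max = √1056.41 = 32.5024 s⁻¹
N_max = γ̇_max h / (πD) = 32.5024·0.00838/(π·0.1284) = 0.67522 rev/s → ×60 = 40.5132 rpm

value=40.51 rpm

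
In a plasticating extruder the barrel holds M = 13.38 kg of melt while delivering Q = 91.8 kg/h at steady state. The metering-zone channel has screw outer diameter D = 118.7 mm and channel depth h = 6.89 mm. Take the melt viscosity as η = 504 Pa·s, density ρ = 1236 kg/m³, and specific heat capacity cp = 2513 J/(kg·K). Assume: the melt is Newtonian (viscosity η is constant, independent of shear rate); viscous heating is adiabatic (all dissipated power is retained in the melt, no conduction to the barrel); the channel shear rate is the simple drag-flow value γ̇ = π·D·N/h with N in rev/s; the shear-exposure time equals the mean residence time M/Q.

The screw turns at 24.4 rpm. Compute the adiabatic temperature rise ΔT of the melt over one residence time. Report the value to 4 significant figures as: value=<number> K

value=41.25 K

Throughput in SI: Q_s = 91.8 kg/h ÷ 3600 s/h = 0.0255 kg/s
Mean residence time: t_res = M/Q_s = 13.38 kg / 0.0255 kg/s = 524.706 s
Convert to SI: D = 0.1187 m, h = 0.00689 m, N = 24.4/60 = 0.406667 rev/s
Shear rate: γ̇ = πDN/h = π·0.1187·0.406667/0.00689 = 22.01 s⁻¹
ΔT = η·γ̇²·t_res/(ρ·cp) = [504 × 22.01² × 524.706] / [1236 × 2513] = 41.2454 K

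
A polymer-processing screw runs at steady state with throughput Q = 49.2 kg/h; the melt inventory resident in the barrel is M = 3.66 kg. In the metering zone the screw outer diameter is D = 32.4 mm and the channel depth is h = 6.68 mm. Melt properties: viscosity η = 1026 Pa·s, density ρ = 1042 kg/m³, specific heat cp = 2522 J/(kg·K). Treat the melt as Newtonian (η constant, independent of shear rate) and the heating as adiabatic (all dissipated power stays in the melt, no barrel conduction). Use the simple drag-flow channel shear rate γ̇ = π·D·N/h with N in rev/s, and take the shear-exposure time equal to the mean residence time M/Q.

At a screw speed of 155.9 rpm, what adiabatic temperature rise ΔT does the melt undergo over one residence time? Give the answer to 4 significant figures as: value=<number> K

Throughput in SI: Q_s = 49.2 kg/h ÷ 3600 s/h = 0.0136667 kg/s
t_res = M / Q_s = 3.66 / 0.0136667 = 267.805 s
Convert to SI: D = 0.0324 m, h = 0.00668 m, N = 155.9/60 = 2.59833 rev/s
γ̇ = π·D·N / h = π · 0.0324 · 2.59833 / 0.00668 = 39.5925 s⁻¹
ΔT = η·γ̇²·t_res / (ρ·cp) = 1026 · (39.5925)² · 267.805 / (1042 · 2522) = 163.9 K

value=163.9 K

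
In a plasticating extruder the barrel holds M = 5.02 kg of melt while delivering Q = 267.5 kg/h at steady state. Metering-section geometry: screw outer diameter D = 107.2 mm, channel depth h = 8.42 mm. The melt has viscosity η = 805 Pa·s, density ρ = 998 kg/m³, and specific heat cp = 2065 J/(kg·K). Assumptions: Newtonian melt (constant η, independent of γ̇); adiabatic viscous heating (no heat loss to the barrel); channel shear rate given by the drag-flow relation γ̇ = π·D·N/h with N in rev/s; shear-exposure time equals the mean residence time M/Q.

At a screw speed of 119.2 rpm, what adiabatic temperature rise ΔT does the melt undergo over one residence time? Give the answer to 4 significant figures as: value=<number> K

Convert throughput: Q = 267.5 kg/h = 267.5/3600 = 0.0743056 kg/s
t_res = M / Q_s = 5.02 ÷ 0.0743056 = 67.5589 s
Convert to SI: D = 0.1072 m, h = 0.00842 m, N = 119.2/60 = 1.98667 rev/s
Shear rate: γ̇ = πDN/h = π·0.1072·1.98667/0.00842 = 79.4616 s⁻¹
ΔT = η·γ̇²·t_res / (ρ·cp) = 805 · (79.4616)² · 67.5589 / (998 · 2065) = 166.626 K

value=166.6 K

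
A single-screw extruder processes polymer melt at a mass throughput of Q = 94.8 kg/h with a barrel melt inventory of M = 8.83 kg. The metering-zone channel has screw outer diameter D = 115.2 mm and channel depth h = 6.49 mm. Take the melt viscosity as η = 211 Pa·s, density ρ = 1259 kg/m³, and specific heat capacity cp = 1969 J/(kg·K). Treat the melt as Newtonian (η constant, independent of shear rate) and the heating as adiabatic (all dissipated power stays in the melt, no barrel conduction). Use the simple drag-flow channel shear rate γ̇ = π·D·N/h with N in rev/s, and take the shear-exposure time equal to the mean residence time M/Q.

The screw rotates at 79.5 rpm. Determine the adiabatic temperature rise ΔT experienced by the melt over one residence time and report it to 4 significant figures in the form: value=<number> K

Throughput in SI: Q_s = 94.8 kg/h ÷ 3600 s/h = 0.0263333 kg/s
t_res = M / Q_s = 8.83 / 0.0263333 = 335.316 s
D = 115.2 mm = 0.1152 m;  h = 6.49 mm = 0.00649 m;  N = 79.5 rpm / 60 = 1.325 rev/s
Shear rate: γ̇ = πDN/h = π·0.1152·1.325/0.00649 = 73.8879 s⁻¹
Adiabatic rise: ΔT = η γ̇² t_res / (ρ cp) = 211·(73.8879)²·335.316 / (1259·1969) = 155.816 K

value=155.8 K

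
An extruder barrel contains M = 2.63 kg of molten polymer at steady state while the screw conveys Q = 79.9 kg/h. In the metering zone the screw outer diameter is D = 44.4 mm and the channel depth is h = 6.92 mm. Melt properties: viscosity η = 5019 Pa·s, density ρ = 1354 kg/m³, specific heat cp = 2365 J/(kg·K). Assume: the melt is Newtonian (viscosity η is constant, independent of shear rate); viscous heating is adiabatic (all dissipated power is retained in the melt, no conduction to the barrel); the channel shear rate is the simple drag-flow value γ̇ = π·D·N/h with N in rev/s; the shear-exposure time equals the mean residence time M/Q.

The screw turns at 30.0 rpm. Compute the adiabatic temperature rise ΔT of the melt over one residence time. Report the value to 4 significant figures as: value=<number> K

value=18.87 K

Throughput in SI: Q_s = 79.9 kg/h ÷ 3600 s/h = 0.0221944 kg/s
Mean residence time: t_res = M/Q_s = 2.63 kg / 0.0221944 kg/s = 118.498 s
Convert to SI: D = 0.0444 m, h = 0.00692 m, N = 30.0/60 = 0.5 rev/s
γ̇ = π·D·N / h = π · 0.0444 · 0.5 / 0.00692 = 10.0785 s⁻¹
ΔT = η·γ̇²·t_res / (ρ·cp) = 5019 · (10.0785)² · 118.498 / (1354 · 2365) = 18.8657 K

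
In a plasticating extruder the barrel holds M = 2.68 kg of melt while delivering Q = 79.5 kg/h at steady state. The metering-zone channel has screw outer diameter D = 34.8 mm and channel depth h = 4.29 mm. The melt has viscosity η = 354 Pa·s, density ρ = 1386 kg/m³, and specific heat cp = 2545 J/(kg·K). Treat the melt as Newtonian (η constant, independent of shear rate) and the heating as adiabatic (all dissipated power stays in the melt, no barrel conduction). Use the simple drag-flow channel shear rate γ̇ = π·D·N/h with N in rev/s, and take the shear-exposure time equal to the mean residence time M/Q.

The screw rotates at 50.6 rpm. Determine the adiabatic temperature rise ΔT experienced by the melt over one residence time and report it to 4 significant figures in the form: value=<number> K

Convert throughput: Q = 79.5 kg/h = 79.5/3600 = 0.0220833 kg/s
t_res = M / Q_s = 2.68 / 0.0220833 = 121.358 s
Geometry in metres: D = 34.8 mm → 0.0348 m, h = 4.29 mm → 0.00429 m; screw speed N = 50.6 rpm = 0.843333 rev/s
Shear rate: γ̇ = πDN/h = π·0.0348·0.843333/0.00429 = 21.4917 s⁻¹
ΔT = η·γ̇²·t_res / (ρ·cp) = 354 · (21.4917)² · 121.358 / (1386 · 2545) = 5.62554 K

value=5.626 K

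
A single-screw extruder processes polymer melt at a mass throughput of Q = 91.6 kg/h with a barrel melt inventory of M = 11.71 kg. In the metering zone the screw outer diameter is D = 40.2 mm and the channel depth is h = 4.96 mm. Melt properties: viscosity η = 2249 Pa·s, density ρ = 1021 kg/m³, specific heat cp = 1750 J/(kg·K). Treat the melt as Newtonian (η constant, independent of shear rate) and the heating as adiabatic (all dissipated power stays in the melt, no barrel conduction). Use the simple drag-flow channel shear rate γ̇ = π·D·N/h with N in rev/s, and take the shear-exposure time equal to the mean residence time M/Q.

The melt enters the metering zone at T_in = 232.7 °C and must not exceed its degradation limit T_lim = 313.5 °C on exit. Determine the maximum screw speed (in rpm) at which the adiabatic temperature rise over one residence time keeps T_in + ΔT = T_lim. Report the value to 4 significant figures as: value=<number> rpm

Q_s = Q / 3600 = 91.6 / 3600 = 0.0254444 kg/s
t_res = M / Q_s = 11.71 ÷ 0.0254444 = 460.218 s
Convert to metres: D = 0.0402 m, h = 0.00496 m
Allowable rise: ΔT_a = T_lim − T_in = 313.5 − 232.7 = 80.8 K
γ̇_max² = ΔT_a·ρ·cp / (η·t_res) = [80.8 × 1021 × 1750] / [2249 × 460.218] = 139.483 s⁻²
γ̇_max = √139.483 = 11.8103 s⁻¹
N_max = γ̇_max h / (πD) = 11.8103·0.00496/(π·0.0402) = 0.463838 rev/s → ×60 = 27.8303 rpm

value=27.83 rpm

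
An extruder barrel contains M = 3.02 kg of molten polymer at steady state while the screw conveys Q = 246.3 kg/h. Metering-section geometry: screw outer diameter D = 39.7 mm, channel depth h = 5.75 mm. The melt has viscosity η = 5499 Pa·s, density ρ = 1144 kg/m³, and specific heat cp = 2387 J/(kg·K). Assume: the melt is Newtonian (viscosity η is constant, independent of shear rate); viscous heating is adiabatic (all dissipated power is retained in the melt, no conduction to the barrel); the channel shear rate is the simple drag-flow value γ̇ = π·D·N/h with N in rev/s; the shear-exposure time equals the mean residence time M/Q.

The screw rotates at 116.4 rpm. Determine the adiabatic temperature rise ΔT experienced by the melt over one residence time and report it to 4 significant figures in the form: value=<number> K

value=157.4 K

Q_s = Q / 3600 = 246.3 / 3600 = 0.0684167 kg/s
Mean residence time: t_res = M/Q_s = 3.02 kg / 0.0684167 kg/s = 44.1413 s
Convert to SI: D = 0.0397 m, h = 0.00575 m, N = 116.4/60 = 1.94 rev/s
γ̇ = π·D·N / h = π · 0.0397 · 1.94 / 0.00575 = 42.0799 s⁻¹
ΔT = η·γ̇²·t_res/(ρ·cp) = [5499 × 42.0799² × 44.1413] / [1144 × 2387] = 157.398 K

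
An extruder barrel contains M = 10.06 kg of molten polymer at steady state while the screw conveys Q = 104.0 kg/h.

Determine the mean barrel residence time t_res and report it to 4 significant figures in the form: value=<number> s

value=348.2 s

Throughput in SI: Q_s = 104.0 kg/h ÷ 3600 s/h = 0.0288889 kg/s
Mean residence time: t_res = M/Q_s = 10.06 kg / 0.0288889 kg/s = 348.231 s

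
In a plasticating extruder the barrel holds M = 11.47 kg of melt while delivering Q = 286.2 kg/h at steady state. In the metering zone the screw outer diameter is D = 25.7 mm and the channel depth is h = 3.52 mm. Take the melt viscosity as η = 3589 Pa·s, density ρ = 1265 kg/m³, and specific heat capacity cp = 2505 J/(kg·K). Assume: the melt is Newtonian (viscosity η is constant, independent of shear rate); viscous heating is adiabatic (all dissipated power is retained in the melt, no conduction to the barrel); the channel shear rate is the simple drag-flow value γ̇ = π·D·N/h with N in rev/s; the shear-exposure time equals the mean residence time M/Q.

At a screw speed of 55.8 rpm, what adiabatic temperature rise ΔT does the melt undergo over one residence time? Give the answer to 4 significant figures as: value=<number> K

Convert throughput: Q = 286.2 kg/h = 286.2/3600 = 0.0795 kg/s
t_res = M / Q_s = 11.47 ÷ 0.0795 = 144.277 s
D = 25.7 mm = 0.0257 m;  h = 3.52 mm = 0.00352 m;  N = 55.8 rpm / 60 = 0.93 rev/s
Shear rate: γ̇ = πDN/h = π·0.0257·0.93/0.00352 = 21.3316 s⁻¹
ΔT = η·γ̇²·t_res / (ρ·cp) = 3589 · (21.3316)² · 144.277 / (1265 · 2505) = 74.3563 K

value=74.36 K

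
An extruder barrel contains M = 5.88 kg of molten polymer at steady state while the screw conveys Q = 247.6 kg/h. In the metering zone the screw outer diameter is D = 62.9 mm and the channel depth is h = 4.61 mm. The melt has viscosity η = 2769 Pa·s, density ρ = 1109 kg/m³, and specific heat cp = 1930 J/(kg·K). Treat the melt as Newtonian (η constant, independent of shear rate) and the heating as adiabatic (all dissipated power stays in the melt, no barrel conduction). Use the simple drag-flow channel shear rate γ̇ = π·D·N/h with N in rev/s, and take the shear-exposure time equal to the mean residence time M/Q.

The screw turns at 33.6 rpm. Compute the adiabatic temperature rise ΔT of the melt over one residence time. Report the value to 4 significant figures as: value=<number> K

value=63.73 K

Throughput in SI: Q_s = 247.6 kg/h ÷ 3600 s/h = 0.0687778 kg/s
t_res = M / Q_s = 5.88 ÷ 0.0687778 = 85.4927 s
Geometry in metres: D = 62.9 mm → 0.0629 m, h = 4.61 mm → 0.00461 m; screw speed N = 33.6 rpm = 0.56 rev/s
γ̇ = π D N / h = (π)(0.0629)(0.56) / 0.00461 = 24.0042 s⁻¹
ΔT = η·γ̇²·t_res / (ρ·cp) = 2769 · (24.0042)² · 85.4927 / (1109 · 1930) = 63.7292 K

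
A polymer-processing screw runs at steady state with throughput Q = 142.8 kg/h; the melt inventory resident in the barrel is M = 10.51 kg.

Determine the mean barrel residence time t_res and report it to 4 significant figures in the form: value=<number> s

value=265.0 s

Convert throughput: Q = 142.8 kg/h = 142.8/3600 = 0.0396667 kg/s
t_res = M / Q_s = 10.51 / 0.0396667 = 264.958 s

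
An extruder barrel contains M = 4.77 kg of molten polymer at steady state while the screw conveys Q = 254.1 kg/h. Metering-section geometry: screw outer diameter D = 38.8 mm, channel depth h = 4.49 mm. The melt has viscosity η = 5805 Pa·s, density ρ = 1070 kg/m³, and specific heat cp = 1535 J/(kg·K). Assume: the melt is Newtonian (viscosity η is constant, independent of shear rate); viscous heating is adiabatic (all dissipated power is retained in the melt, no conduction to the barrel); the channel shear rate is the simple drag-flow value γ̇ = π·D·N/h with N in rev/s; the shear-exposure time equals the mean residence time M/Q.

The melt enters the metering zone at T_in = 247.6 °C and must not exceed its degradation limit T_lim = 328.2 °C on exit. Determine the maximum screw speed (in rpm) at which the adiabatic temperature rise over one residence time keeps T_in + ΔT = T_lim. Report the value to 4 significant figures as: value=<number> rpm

Convert throughput: Q = 254.1 kg/h = 254.1/3600 = 0.0705833 kg/s
Mean residence time: t_res = M/Q_s = 4.77 kg / 0.0705833 kg/s = 67.5797 s
Convert to metres: D = 0.0388 m, h = 0.00449 m
ΔT_a = T_lim − T_in = 328.2 °C − 247.6 °C = 80.6 K
γ̇_max² = ΔT_a·ρ·cp/(η·t_res) = 80.6·1070·1535/(5805·67.5797) = 337.449 s⁻²
γ̇_max = sqrt(337.449) = 18.3698 s⁻¹
N_max = γ̇_max h / (πD) = 18.3698·0.00449/(π·0.0388) = 0.676658 rev/s → ×60 = 40.5995 rpm

value=40.60 rpm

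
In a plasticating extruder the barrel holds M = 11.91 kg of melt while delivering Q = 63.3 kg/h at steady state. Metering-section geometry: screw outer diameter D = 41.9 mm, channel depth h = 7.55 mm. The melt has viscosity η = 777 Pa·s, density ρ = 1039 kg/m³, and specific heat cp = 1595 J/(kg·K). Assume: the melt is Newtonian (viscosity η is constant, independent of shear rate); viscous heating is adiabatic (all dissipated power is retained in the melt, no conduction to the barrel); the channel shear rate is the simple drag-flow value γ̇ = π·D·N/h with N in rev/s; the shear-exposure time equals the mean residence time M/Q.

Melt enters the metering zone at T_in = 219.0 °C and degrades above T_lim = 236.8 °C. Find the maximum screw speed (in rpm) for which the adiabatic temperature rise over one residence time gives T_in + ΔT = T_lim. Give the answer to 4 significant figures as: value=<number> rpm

value=25.76 rpm

Q_s = Q / 3600 = 63.3 / 3600 = 0.0175833 kg/s
t_res = M / Q_s = 11.91 / 0.0175833 = 677.346 s
Geometry in SI: D = 41.9 mm → 0.0419 m, h = 7.55 mm → 0.00755 m
ΔT_a = T_lim − T_in = 236.8 − 219.0 = 17.8 K
Invert ΔT = ηγ̇²t_res/(ρcp) for γ̇: γ̇_max² = ΔT_a ρ cp / (η t_res) = 17.8·1039·1595 / (777·677.346) = 56.0486 s⁻²
Take the square root: γ̇_max = √(56.0486) = 7.48656 s⁻¹
Solve γ̇ = πDN/h for N: N_max = γ̇_max·h/(π·D) = 7.48656 × 0.00755 / (π × 0.0419) = 0.429403 rev/s = 25.7642 rpm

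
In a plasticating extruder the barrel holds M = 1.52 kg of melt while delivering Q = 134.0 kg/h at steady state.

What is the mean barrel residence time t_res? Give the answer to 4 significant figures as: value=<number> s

Convert throughput: Q = 134.0 kg/h = 134.0/3600 = 0.0372222 kg/s
t_res = M / Q_s = 1.52 / 0.0372222 = 40.8358 s

value=40.84 s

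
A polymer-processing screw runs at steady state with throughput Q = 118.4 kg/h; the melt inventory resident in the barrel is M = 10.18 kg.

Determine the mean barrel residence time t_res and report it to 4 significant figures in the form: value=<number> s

value=309.5 s

Q_s = Q / 3600 = 118.4 / 3600 = 0.0328889 kg/s
t_res = M / Q_s = 10.18 / 0.0328889 = 309.527 s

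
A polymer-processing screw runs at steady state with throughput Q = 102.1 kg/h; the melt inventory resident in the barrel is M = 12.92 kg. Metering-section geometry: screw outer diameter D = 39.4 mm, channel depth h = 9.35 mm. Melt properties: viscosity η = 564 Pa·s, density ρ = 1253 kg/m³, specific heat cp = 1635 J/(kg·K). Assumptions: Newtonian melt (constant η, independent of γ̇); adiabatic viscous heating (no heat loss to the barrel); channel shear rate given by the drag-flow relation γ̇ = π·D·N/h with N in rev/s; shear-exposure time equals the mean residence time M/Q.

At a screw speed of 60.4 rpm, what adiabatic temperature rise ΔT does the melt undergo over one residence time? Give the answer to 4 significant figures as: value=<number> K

Convert throughput: Q = 102.1 kg/h = 102.1/3600 = 0.0283611 kg/s
Mean residence time: t_res = M/Q_s = 12.92 kg / 0.0283611 kg/s = 455.553 s
Convert to SI: D = 0.0394 m, h = 0.00935 m, N = 60.4/60 = 1.00667 rev/s
γ̇ = π·D·N / h = π · 0.0394 · 1.00667 / 0.00935 = 13.3266 s⁻¹
ΔT = η·γ̇²·t_res / (ρ·cp) = 564 · (13.3266)² · 455.553 / (1253 · 1635) = 22.2736 K

value=22.27 K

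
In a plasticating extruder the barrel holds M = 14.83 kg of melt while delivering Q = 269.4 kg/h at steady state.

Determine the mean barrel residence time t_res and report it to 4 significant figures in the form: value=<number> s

Convert throughput: Q = 269.4 kg/h = 269.4/3600 = 0.0748333 kg/s
Mean residence time: t_res = M/Q_s = 14.83 kg / 0.0748333 kg/s = 198.174 s

value=198.2 s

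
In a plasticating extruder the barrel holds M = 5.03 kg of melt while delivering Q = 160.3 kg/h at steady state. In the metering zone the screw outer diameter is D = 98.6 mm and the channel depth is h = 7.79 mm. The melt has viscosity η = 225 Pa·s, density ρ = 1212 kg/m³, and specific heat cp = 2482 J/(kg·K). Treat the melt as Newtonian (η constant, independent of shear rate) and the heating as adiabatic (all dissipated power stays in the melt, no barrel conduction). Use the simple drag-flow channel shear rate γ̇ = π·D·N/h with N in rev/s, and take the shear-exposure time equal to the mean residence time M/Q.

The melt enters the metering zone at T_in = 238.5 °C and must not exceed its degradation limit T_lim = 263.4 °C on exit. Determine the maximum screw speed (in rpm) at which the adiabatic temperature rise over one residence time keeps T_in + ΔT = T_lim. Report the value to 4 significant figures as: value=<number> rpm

value=81.91 rpm

Throughput in SI: Q_s = 160.3 kg/h ÷ 3600 s/h = 0.0445278 kg/s
t_res = M / Q_s = 5.03 ÷ 0.0445278 = 112.963 s
Geometry in SI: D = 98.6 mm → 0.0986 m, h = 7.79 mm → 0.00779 m
ΔT_a = T_lim − T_in = 263.4 − 238.5 = 24.9 K
γ̇_max² = ΔT_a·ρ·cp/(η·t_res) = 24.9·1212·2482/(225·112.963) = 2947.03 s⁻²
Take the square root: γ̇_max = √(2947.03) = 54.2865 s⁻¹
N_max = γ̇_max h / (πD) = 54.2865·0.00779/(π·0.0986) = 1.36522 rev/s → ×60 = 81.9132 rpm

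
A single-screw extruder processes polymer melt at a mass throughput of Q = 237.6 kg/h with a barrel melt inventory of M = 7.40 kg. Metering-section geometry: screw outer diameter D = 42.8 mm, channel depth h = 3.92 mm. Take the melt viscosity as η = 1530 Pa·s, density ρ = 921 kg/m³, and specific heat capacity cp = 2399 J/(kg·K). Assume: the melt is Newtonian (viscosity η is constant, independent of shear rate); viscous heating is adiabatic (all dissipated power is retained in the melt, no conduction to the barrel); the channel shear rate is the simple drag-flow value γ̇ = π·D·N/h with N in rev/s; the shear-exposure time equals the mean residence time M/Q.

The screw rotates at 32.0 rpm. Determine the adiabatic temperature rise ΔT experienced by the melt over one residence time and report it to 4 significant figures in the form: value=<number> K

value=25.98 K

Throughput in SI: Q_s = 237.6 kg/h ÷ 3600 s/h = 0.066 kg/s
Mean residence time: t_res = M/Q_s = 7.40 kg / 0.066 kg/s = 112.121 s
D = 42.8 mm = 0.0428 m;  h = 3.92 mm = 0.00392 m;  N = 32.0 rpm / 60 = 0.533333 rev/s
γ̇ = π·D·N / h = π · 0.0428 · 0.533333 / 0.00392 = 18.2939 s⁻¹
ΔT = η·γ̇²·t_res / (ρ·cp) = 1530 · (18.2939)² · 112.121 / (921 · 2399) = 25.9838 K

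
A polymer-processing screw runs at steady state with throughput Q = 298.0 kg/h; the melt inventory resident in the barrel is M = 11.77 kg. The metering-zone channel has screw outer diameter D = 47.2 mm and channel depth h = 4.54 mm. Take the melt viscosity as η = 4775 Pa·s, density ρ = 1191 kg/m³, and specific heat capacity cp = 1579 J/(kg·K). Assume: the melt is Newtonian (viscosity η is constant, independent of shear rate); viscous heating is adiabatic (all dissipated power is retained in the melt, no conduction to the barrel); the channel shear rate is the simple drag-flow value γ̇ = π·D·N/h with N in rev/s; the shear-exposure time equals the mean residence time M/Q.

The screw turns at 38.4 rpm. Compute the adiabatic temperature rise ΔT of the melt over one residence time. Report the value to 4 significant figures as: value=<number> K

Q_s = Q / 3600 = 298.0 / 3600 = 0.0827778 kg/s
t_res = M / Q_s = 11.77 ÷ 0.0827778 = 142.188 s
Geometry in metres: D = 47.2 mm → 0.0472 m, h = 4.54 mm → 0.00454 m; screw speed N = 38.4 rpm = 0.64 rev/s
γ̇ = π·D·N / h = π · 0.0472 · 0.64 / 0.00454 = 20.9034 s⁻¹
ΔT = η·γ̇²·t_res / (ρ·cp) = 4775 · (20.9034)² · 142.188 / (1191 · 1579) = 157.752 K

value=157.8 K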